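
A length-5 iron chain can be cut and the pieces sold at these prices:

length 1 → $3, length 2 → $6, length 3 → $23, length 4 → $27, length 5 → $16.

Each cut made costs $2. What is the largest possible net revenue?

Let v[k] be the best obtainable value from length k. For each k, try every first piece i and keep the best of price[i] + v[k−i] minus the 2 cut fee when i<k.
v[1] = 3
v[2] = 6
v[3] = 23
v[4] = 27
v[5] = 28  (first piece 1, then v[4]=27)
One optimal plan: pieces 4 + 1 (1 cut) → $30 − $2 = $28.

28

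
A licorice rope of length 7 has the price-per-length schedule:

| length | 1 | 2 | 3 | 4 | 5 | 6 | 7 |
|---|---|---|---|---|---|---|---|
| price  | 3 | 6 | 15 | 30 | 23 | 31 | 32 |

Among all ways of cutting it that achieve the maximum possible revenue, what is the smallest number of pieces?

2

Build r[k] bottom-up: r[k] = max over allowed piece i of (p[i] + r[k−i]).
r[1] = 3
r[2] = 6  (first piece 1, then r[1]=3)
r[3] = 15
r[4] = 30
r[5] = 33  (first piece 1, then r[4]=30)
r[6] = 36  (first piece 1, then r[5]=33)
r[7] = 45  (first piece 3, then r[4]=30)
Maximum revenue is ¢45.
Now minimize piece count subject to staying optimal: for each k, pieces[k] = 1 + min over i with p[i]+r[k−i]=r[k] of pieces[k−i].
pieces[4] = 1
pieces[5] = 2
pieces[6] = 2
pieces[7] = 2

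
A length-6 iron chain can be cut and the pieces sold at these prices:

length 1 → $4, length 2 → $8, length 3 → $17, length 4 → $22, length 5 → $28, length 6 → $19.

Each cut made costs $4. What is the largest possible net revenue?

30

Let r[k] be the best obtainable value from length k. For each k, try every first piece i and keep the best of price[i] + r[k−i] minus the 4 cut fee when i<k.
r[1] = 4
r[2] = 8
r[3] = 17
r[4] = 22
r[5] = 28
r[6] = 30  (first piece 3, then r[3]=17)
One optimal plan: pieces 3 + 3 (1 cut) → $34 − $4 = $30.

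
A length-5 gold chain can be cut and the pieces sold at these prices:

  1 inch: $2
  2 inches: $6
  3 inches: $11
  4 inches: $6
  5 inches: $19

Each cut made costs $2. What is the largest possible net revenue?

Build r[k] bottom-up: r[k] = max over allowed piece i of (p[i] + r[k−i]) − 2 per cut.
r[1] = 2
r[2] = max(2+2-2, 6+0) = 6
r[3] = max(2+6-2, 6+2-2, 11+0) = 11
r[4] = max(2+11-2, 6+6-2, 11+2-2, 6+0) = 11
r[5] = max(2+11-2, 6+11-2, 11+6-2, 6+2-2, 19+0) = 19
Best is to make no cuts and sell whole for $19.

19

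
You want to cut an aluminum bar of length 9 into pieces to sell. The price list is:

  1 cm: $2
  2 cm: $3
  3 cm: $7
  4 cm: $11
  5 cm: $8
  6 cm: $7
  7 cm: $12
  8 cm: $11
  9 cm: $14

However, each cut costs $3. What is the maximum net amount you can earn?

18

Let v[k] be the best obtainable value from length k. For each k, try every first piece i and keep the best of price[i] + v[k−i] minus the 3 cut fee when i<k.
v[1] = 2
v[2] = max(2+2-3, 3+0) = 3
v[3] = max(2+3-3, 3+2-3, 7+0) = 7
v[4] = max(2+7-3, 3+3-3, 7+2-3, 11+0) = 11
v[5] = max(2+11-3, 3+7-3, 7+3-3, 11+2-3, 8+0) = 10
v[6] = max(2+10-3, 3+11-3, 7+7-3, 11+3-3, 8+2-3, 7+0) = 11
v[7] = max(2+11-3, 3+10-3, 7+11-3, …, 7+2-3, 12+0) = 15
v[8] = max(2+15-3, 3+11-3, 7+10-3, …, 12+2-3, 11+0) = 19
v[9] = max(2+19-3, 3+15-3, 7+11-3, …, 11+2-3, 14+0) = 18
One optimal plan: pieces 4 + 4 + 1 (2 cuts) → $24 − $6 = $18.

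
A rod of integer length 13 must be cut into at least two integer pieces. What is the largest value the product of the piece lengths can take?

108

Define g[k] = max over 1≤i<k of i · max(k−i, g[k−i]); the inner max lets the remainder stay uncut if that's better.
Small cases: g[2]=1, g[3]=2, g[4]=4, g[5]=6, g[6]=9.
g[7] = max(1·9, 2·6, 3·4, 4·3, 5·2, 6·1) = 12
g[8] = max(1·12, 2·9, 3·6, …, 6·2, 7·1) = 18
g[9] = max(1·18, 2·12, 3·9, …, 7·2, 8·1) = 27
g[10] = max(1·27, 2·18, 3·12, …, 8·2, 9·1) = 36
g[11] = max(1·36, 2·27, 3·18, …, 9·2, 10·1) = 54
g[12] = max(1·54, 2·36, 3·27, …, 10·2, 11·1) = 81
g[13] = max(1·81, 2·54, 3·36, …, 11·2, 12·1) = 108
One optimal split: 3 + 3 + 3 + 2 + 2; product 3·3·3·2·2 = 108.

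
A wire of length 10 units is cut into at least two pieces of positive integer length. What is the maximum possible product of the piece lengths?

36

Let prod[k] be the best product for length k (with at least one cut). For each first piece i, the rest contributes max(k−i, prod[k−i]).
prod[2] = 1*max(1,0) = 1*1 = 1
prod[3] = 1*max(2,1) = 1*2 = 2
prod[4] = 2*max(2,1) = 2*2 = 4
prod[5] = 2*max(3,2) = 2*3 = 6
prod[6] = 3*max(3,2) = 3*3 = 9
prod[7] = 2*max(5,6) = 2*6 = 12
prod[8] = 2*max(6,9) = 2*9 = 18
prod[9] = 3*max(6,9) = 3*9 = 27
prod[10] = 2*max(8,18) = 2*18 = 36
One optimal split: 3 + 3 + 2 + 2; product 3*3*2*2 = 36.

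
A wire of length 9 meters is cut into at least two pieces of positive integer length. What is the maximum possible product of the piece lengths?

Define P[k] = max over 1≤i<k of i · max(k−i, P[k−i]); the inner max lets the remainder stay uncut if that's better.
P[2] = 1*max(1,0) = 1*1 = 1
P[3] = 1*max(2,1) = 1*2 = 2
P[4] = 2*max(2,1) = 2*2 = 4
P[5] = 2*max(3,2) = 2*3 = 6
P[6] = 3*max(3,2) = 3*3 = 9
P[7] = 2*max(5,6) = 2*6 = 12
P[8] = 2*max(6,9) = 2*9 = 18
P[9] = 3*max(6,9) = 3*9 = 27
One optimal split: 3 + 3 + 3; product 3*3*3 = 27.

27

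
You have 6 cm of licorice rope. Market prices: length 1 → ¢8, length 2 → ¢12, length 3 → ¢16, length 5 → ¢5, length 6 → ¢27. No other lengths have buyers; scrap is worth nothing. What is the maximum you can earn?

Consider every possible first cut. r[k] is the best of p[i]+r[k−i] over all sellable i≤k.
r[1] = 8
r[2] = 16  (first piece 1, then r[1]=8)
r[3] = 24  (first piece 1, then r[2]=16)
r[4] = 32  (first piece 1, then r[3]=24)
r[5] = 40  (first piece 1, then r[4]=32)
r[6] = 48  (first piece 1, then r[5]=40)
One optimal cutting: 1 + 1 + 1 + 1 + 1 + 1 → ¢48.

48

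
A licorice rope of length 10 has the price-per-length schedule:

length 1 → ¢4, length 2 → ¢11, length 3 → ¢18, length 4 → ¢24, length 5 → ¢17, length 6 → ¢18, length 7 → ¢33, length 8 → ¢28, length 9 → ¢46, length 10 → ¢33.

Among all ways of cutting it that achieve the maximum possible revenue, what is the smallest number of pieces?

Consider every possible first cut. r[k] is the best of p[i]+r[k−i] over all sellable i≤k.
r[1] = 4
r[2] = 11
r[3] = 18
r[4] = 24
r[5] = 29  (first piece 2, then r[3]=18)
r[6] = 36  (first piece 3, then r[3]=18)
r[7] = 42  (first piece 3, then r[4]=24)
r[8] = 48  (first piece 4, then r[4]=24)
r[9] = 54  (first piece 3, then r[6]=36)
r[10] = 60  (first piece 3, then r[7]=42)
Maximum revenue is ¢60.
Now minimize piece count subject to staying optimal: for each k, pieces[k] = 1 + min over i with p[i]+r[k−i]=r[k] of pieces[k−i].
pieces[7] = 2
pieces[8] = 2
pieces[9] = 3
pieces[10] = 3

3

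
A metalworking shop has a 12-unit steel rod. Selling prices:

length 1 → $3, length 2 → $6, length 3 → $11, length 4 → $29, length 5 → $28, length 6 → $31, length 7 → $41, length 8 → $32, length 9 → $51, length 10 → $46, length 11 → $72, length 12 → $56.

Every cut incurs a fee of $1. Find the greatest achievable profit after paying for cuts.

85

Build v[k] bottom-up: v[k] = max over allowed piece i of (p[i] + v[k−i]) − 1 per cut.
v[1] = 3
v[2] = 6
v[3] = 11
v[4] = 29
v[5] = 31  (first piece 1, then v[4]=29)
v[6] = 34  (first piece 2, then v[4]=29)
v[7] = 41
v[8] = 57  (first piece 4, then v[4]=29)
v[9] = 59  (first piece 1, then v[8]=57)
v[10] = 62  (first piece 2, then v[8]=57)
v[11] = 72
v[12] = 85  (first piece 4, then v[8]=57)
One optimal plan: pieces 4 + 4 + 4 (2 cuts) → $87 − $2 = $85.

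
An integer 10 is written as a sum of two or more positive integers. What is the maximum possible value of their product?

36

Let m[k] be the best product for length k (with at least one cut). For each first piece i, the rest contributes max(k−i, m[k−i]).
m[2] = 1*max(1,0) = 1*1 = 1
m[3] = max(1*2, 2*1) = 2
m[4] = max(1*3, 2*2, 3*1) = 4
m[5] = max(1*4, 2*3, 3*2, 4*1) = 6
m[6] = max(1*6, 2*4, 3*3, 4*2, 5*1) = 9
m[7] = max(1*9, 2*6, 3*4, 4*3, 5*2, 6*1) = 12
m[8] = max(1*12, 2*9, 3*6, …, 6*2, 7*1) = 18
m[9] = max(1*18, 2*12, 3*9, …, 7*2, 8*1) = 27
m[10] = max(1*27, 2*18, 3*12, …, 8*2, 9*1) = 36
One optimal split: 3 + 3 + 2 + 2; product 3*3*2*2 = 36.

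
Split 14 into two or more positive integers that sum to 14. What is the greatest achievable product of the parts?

Let f[k] be the best product for length k (with at least one cut). For each first piece i, the rest contributes max(k−i, f[k−i]).
f[2] = 1*max(1,0) = 1*1 = 1
f[3] = max(1*2, 2*1) = 2
f[4] = max(1*3, 2*2, 3*1) = 4
f[5] = max(1*4, 2*3, 3*2, 4*1) = 6
f[6] = max(1*6, 2*4, 3*3, 4*2, 5*1) = 9
f[7] = max(1*9, 2*6, 3*4, 4*3, 5*2, 6*1) = 12
f[8] = max(1*12, 2*9, 3*6, …, 6*2, 7*1) = 18
f[9] = max(1*18, 2*12, 3*9, …, 7*2, 8*1) = 27
f[10] = max(1*27, 2*18, 3*12, …, 8*2, 9*1) = 36
f[11] = max(1*36, 2*27, 3*18, …, 9*2, 10*1) = 54
f[12] = max(1*54, 2*36, 3*27, …, 10*2, 11*1) = 81
f[13] = max(1*81, 2*54, 3*36, …, 11*2, 12*1) = 108
f[14] = max(1*108, 2*81, 3*54, …, 12*2, 13*1) = 162
One optimal split: 3 + 3 + 3 + 3 + 2; product 3*3*3*3*2 = 162.

162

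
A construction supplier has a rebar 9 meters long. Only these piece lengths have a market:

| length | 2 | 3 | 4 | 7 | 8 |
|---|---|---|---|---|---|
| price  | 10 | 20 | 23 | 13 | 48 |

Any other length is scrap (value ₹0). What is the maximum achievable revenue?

Consider every possible first cut. best[k] is the best of p[i]+best[k−i] over all sellable i≤k.
best[1] = 0
best[2] = 10
best[3] = max(10+0, 20+0) = 20
best[4] = max(10+10, 20+0, 23+0) = 23
best[5] = max(10+20, 20+10, 23+0) = 30
best[6] = max(10+23, 20+20, 23+10) = 40
best[7] = max(10+30, 20+23, 23+20, 13+0) = 43
best[8] = max(10+40, 20+30, 23+23, 13+0, 48+0) = 50
best[9] = max(10+43, 20+40, 23+30, 13+10, 48+0) = 60
One optimal cutting: 3 + 3 + 3 → ₹60.

60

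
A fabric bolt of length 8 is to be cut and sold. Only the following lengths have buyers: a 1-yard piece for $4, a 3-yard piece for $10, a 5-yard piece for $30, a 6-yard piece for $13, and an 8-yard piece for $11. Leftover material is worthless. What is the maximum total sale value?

42

Build best[k] bottom-up: best[k] = max over allowed piece i of (p[i] + best[k−i]).
best[1] = 4
best[2] = 8  (first piece 1, then best[1]=4)
best[3] = 12  (first piece 1, then best[2]=8)
best[4] = 16  (first piece 1, then best[3]=12)
best[5] = 30
best[6] = 34  (first piece 1, then best[5]=30)
best[7] = 38  (first piece 1, then best[6]=34)
best[8] = 42  (first piece 1, then best[7]=38)
One optimal cutting: 5 + 1 + 1 + 1 → $42.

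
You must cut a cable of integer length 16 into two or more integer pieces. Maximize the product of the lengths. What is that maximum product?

324

Define P[k] = max over 1≤i<k of i · max(k−i, P[k−i]); the inner max lets the remainder stay uncut if that's better.
P[2] = 1×max(1,0) = 1×1 = 1
P[3] = 1×max(2,1) = 1×2 = 2
P[4] = 2×max(2,1) = 2×2 = 4
P[5] = 2×max(3,2) = 2×3 = 6
P[6] = 3×max(3,2) = 3×3 = 9
P[7] = 2×max(5,6) = 2×6 = 12
P[8] = 2×max(6,9) = 2×9 = 18
P[9] = 3×max(6,9) = 3×9 = 27
P[10] = 2×max(8,18) = 2×18 = 36
P[11] = 2×max(9,27) = 2×27 = 54
P[12] = 3×max(9,27) = 3×27 = 81
P[13] = 2×max(11,54) = 2×54 = 108
P[14] = 2×max(12,81) = 2×81 = 162
P[15] = 3×max(12,81) = 3×81 = 243
P[16] = 2×max(14,162) = 2×162 = 324
One optimal split: 3 + 3 + 3 + 3 + 2 + 2; product 3×3×3×3×2×2 = 324.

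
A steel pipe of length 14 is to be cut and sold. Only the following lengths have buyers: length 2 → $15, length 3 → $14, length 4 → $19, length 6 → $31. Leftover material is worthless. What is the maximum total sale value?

Let r[k] be the best obtainable value from length k. For each k, try every first piece i and keep the best of price[i] + r[k−i].
r[1] = 0
r[2] = 15
r[3] = max(15+0, 14+0) = 15
r[4] = max(15+15, 14+0, 19+0) = 30
r[5] = max(15+15, 14+15, 19+0) = 30
r[6] = max(15+30, 14+15, 19+15, 31+0) = 45
r[7] = max(15+30, 14+30, 19+15, 31+0) = 45
r[8] = max(15+45, 14+30, 19+30, 31+15) = 60
r[9] = max(15+45, 14+45, 19+30, 31+15) = 60
r[10] = max(15+60, 14+45, 19+45, 31+30) = 75
r[11] = max(15+60, 14+60, 19+45, 31+30) = 75
r[12] = max(15+75, 14+60, 19+60, 31+45) = 90
r[13] = max(15+75, 14+75, 19+60, 31+45) = 90
r[14] = max(15+90, 14+75, 19+75, 31+60) = 105
One optimal cutting: 2 + 2 + 2 + 2 + 2 + 2 + 2 → $105.

105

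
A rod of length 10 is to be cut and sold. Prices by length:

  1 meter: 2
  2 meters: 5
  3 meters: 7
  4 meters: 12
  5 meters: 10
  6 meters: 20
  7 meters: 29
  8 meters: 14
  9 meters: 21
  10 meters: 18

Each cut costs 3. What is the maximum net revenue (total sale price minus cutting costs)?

33

Let v[k] be the best obtainable value from length k. For each k, try every first piece i and keep the best of price[i] + v[k−i] minus the 3 cut fee when i<k.
v[1] = 2
v[2] = 5
v[3] = 7
v[4] = 12
v[5] = 11  (first piece 1, then v[4]=12)
v[6] = 20
v[7] = 29
v[8] = 28  (first piece 1, then v[7]=29)
v[9] = 31  (first piece 2, then v[7]=29)
v[10] = 33  (first piece 3, then v[7]=29)
One optimal plan: pieces 7 + 3 (1 cut) → 36 − 3 = 33.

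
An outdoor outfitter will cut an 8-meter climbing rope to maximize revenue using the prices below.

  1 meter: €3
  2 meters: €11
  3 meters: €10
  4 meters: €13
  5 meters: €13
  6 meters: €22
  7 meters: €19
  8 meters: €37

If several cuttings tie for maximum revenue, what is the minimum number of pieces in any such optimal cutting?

Build r[k] bottom-up: r[k] = max over allowed piece i of (p[i] + r[k−i]).
r[1] = 3
r[2] = 11
r[3] = 14  (first piece 1, then r[2]=11)
r[4] = 22  (first piece 2, then r[2]=11)
r[5] = 25  (first piece 1, then r[4]=22)
r[6] = 33  (first piece 2, then r[4]=22)
r[7] = 36  (first piece 1, then r[6]=33)
r[8] = 44  (first piece 2, then r[6]=33)
Maximum revenue is €44.
Now minimize piece count subject to staying optimal: for each k, pieces[k] = 1 + min over i with p[i]+r[k−i]=r[k] of pieces[k−i].
pieces[5] = 3
pieces[6] = 3
pieces[7] = 4
pieces[8] = 4

4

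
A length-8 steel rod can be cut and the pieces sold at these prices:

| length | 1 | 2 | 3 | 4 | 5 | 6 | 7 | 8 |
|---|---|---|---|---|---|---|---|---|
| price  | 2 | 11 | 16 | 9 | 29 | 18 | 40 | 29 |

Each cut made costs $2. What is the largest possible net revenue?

43

Consider every possible first cut. r[k] is the best of p[i]+r[k−i] over all sellable i≤k, charging 2 whenever i<k.
r[1] = 2
r[2] = max(2+2-2, 11+0) = 11
r[3] = max(2+11-2, 11+2-2, 16+0) = 16
r[4] = max(2+16-2, 11+11-2, 16+2-2, 9+0) = 20
r[5] = max(2+20-2, 11+16-2, 16+11-2, 9+2-2, 29+0) = 29
r[6] = max(2+29-2, 11+20-2, 16+16-2, 9+11-2, 29+2-2, 18+0) = 30
r[7] = max(2+30-2, 11+29-2, 16+20-2, …, 18+2-2, 40+0) = 40
r[8] = max(2+40-2, 11+30-2, 16+29-2, …, 40+2-2, 29+0) = 43
One optimal plan: pieces 5 + 3 (1 cut) → $45 − $2 = $43.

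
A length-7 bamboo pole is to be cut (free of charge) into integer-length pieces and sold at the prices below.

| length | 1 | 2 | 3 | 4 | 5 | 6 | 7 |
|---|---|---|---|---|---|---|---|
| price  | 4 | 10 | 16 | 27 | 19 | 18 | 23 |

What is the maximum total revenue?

43

Build R[k] bottom-up: R[k] = max over allowed piece i of (p[i] + R[k−i]).
R[1] = 4
R[2] = max(4+4, 10+0) = 10
R[3] = max(4+10, 10+4, 16+0) = 16
R[4] = max(4+16, 10+10, 16+4, 27+0) = 27
R[5] = max(4+27, 10+16, 16+10, 27+4, 19+0) = 31
R[6] = max(4+31, 10+27, 16+16, 27+10, 19+4, 18+0) = 37
R[7] = max(4+37, 10+31, 16+27, …, 18+4, 23+0) = 43
One optimal cutting: 4 + 3 → $27 + $16 = $43.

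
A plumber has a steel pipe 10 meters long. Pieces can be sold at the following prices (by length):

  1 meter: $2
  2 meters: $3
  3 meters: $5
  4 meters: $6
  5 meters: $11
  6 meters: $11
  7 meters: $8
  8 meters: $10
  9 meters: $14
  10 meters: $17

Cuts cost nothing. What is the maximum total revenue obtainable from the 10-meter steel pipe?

22

Let v[k] be the best obtainable value from length k. For each k, try every first piece i and keep the best of price[i] + v[k−i].
v[1] = 2
v[2] = max(2+2, 3+0) = 4
v[3] = max(2+4, 3+2, 5+0) = 6
v[4] = max(2+6, 3+4, 5+2, 6+0) = 8
v[5] = max(2+8, 3+6, 5+4, 6+2, 11+0) = 11
v[6] = max(2+11, 3+8, 5+6, 6+4, 11+2, 11+0) = 13
v[7] = max(2+13, 3+11, 5+8, …, 11+2, 8+0) = 15
v[8] = max(2+15, 3+13, 5+11, …, 8+2, 10+0) = 17
v[9] = max(2+17, 3+15, 5+13, …, 10+2, 14+0) = 19
v[10] = max(2+19, 3+17, 5+15, …, 14+2, 17+0) = 22
One optimal cutting: 5 + 5 → $11 + $11 = $22.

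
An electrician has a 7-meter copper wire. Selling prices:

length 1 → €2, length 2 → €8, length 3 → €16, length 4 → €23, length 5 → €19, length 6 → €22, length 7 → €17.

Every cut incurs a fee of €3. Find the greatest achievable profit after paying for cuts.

36

Build v[k] bottom-up: v[k] = max over allowed piece i of (p[i] + v[k−i]) − 3 per cut.
v[1] = 2
v[2] = 8
v[3] = 16
v[4] = 23
v[5] = 22  (first piece 1, then v[4]=23)
v[6] = 29  (first piece 3, then v[3]=16)
v[7] = 36  (first piece 3, then v[4]=23)
One optimal plan: pieces 4 + 3 (1 cut) → €39 − €3 = €36.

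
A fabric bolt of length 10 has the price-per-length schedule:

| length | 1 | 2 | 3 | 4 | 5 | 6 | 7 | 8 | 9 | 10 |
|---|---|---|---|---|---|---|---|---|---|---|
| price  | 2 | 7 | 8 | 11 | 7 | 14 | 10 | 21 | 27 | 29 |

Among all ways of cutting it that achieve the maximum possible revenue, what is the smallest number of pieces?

5

Build r[k] bottom-up: r[k] = max over allowed piece i of (p[i] + r[k−i]).
r[1] = 2
r[2] = 7
r[3] = 9  (first piece 1, then r[2]=7)
r[4] = 14  (first piece 2, then r[2]=7)
r[5] = 16  (first piece 1, then r[4]=14)
r[6] = 21  (first piece 2, then r[4]=14)
r[7] = 23  (first piece 1, then r[6]=21)
r[8] = 28  (first piece 2, then r[6]=21)
r[9] = 30  (first piece 1, then r[8]=28)
r[10] = 35  (first piece 2, then r[8]=28)
Maximum revenue is $35.
Now minimize piece count subject to staying optimal: for each k, pieces[k] = 1 + min over i with p[i]+r[k−i]=r[k] of pieces[k−i].
pieces[7] = 4
pieces[8] = 4
pieces[9] = 5
pieces[10] = 5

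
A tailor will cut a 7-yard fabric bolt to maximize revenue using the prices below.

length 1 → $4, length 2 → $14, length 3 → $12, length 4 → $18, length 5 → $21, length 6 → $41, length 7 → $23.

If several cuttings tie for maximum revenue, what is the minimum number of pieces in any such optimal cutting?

4

Consider every possible first cut. r[k] is the best of p[i]+r[k−i] over all sellable i≤k.
r[1] = 4
r[2] = max(4+4, 14+0) = 14
r[3] = max(4+14, 14+4, 12+0) = 18
r[4] = max(4+18, 14+14, 12+4, 18+0) = 28
r[5] = max(4+28, 14+18, 12+14, 18+4, 21+0) = 32
r[6] = max(4+32, 14+28, 12+18, 18+14, 21+4, 41+0) = 42
r[7] = max(4+42, 14+32, 12+28, …, 41+4, 23+0) = 46
Maximum revenue is $46.
Now minimize piece count subject to staying optimal: for each k, pieces[k] = 1 + min over i with p[i]+r[k−i]=r[k] of pieces[k−i].
pieces[4] = 2
pieces[5] = 3
pieces[6] = 3
pieces[7] = 4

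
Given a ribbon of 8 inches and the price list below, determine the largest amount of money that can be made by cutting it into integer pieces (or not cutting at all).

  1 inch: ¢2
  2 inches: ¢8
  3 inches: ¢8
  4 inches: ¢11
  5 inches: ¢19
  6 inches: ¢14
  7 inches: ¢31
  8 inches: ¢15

33

Let best[k] be the best obtainable value from length k. For each k, try every first piece i and keep the best of price[i] + best[k−i].
best[1] = 2
best[2] = 8
best[3] = 10  (first piece 1, then best[2]=8)
best[4] = 16  (first piece 2, then best[2]=8)
best[5] = 19
best[6] = 24  (first piece 2, then best[4]=16)
best[7] = 31
best[8] = 33  (first piece 1, then best[7]=31)
One optimal cutting: 7 + 1 → ¢31 + ¢2 = ¢33.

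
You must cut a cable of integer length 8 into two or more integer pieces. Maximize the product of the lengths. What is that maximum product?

18

Let f[k] be the best product for length k (with at least one cut). For each first piece i, the rest contributes max(k−i, f[k−i]).
f[2] = 1×max(1,0) = 1×1 = 1
f[3] = 1×max(2,1) = 1×2 = 2
f[4] = 2×max(2,1) = 2×2 = 4
f[5] = 2×max(3,2) = 2×3 = 6
f[6] = 3×max(3,2) = 3×3 = 9
f[7] = 2×max(5,6) = 2×6 = 12
f[8] = 2×max(6,9) = 2×9 = 18
One optimal split: 3 + 3 + 2; product 3×3×2 = 18.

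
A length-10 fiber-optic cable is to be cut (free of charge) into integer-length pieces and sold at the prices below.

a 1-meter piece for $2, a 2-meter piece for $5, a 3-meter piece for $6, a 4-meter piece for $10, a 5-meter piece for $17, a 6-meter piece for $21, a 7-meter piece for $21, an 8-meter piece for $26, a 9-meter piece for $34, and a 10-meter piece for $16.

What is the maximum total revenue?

36

Consider every possible first cut. r[k] is the best of p[i]+r[k−i] over all sellable i≤k.
r[1] = 2
r[2] = max(2+2, 5+0) = 5
r[3] = max(2+5, 5+2, 6+0) = 7
r[4] = max(2+7, 5+5, 6+2, 10+0) = 10
r[5] = max(2+10, 5+7, 6+5, 10+2, 17+0) = 17
r[6] = max(2+17, 5+10, 6+7, 10+5, 17+2, 21+0) = 21
r[7] = max(2+21, 5+17, 6+10, …, 21+2, 21+0) = 23
r[8] = max(2+23, 5+21, 6+17, …, 21+2, 26+0) = 26
r[9] = max(2+26, 5+23, 6+21, …, 26+2, 34+0) = 34
r[10] = max(2+34, 5+26, 6+23, …, 34+2, 16+0) = 36
One optimal cutting: 9 + 1 → $34 + $2 = $36.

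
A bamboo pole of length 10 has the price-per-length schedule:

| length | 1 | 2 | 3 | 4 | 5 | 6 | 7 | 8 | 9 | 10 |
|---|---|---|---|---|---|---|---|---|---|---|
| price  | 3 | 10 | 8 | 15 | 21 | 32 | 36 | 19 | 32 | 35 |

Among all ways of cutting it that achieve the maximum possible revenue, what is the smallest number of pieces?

Consider every possible first cut. r[k] is the best of p[i]+r[k−i] over all sellable i≤k.
r[1] = 3
r[2] = max(3+3, 10+0) = 10
r[3] = max(3+10, 10+3, 8+0) = 13
r[4] = max(3+13, 10+10, 8+3, 15+0) = 20
r[5] = max(3+20, 10+13, 8+10, 15+3, 21+0) = 23
r[6] = max(3+23, 10+20, 8+13, 15+10, 21+3, 32+0) = 32
r[7] = max(3+32, 10+23, 8+20, …, 32+3, 36+0) = 36
r[8] = max(3+36, 10+32, 8+23, …, 36+3, 19+0) = 42
r[9] = max(3+42, 10+36, 8+32, …, 19+3, 32+0) = 46
r[10] = max(3+46, 10+42, 8+36, …, 32+3, 35+0) = 52
Maximum revenue is $52.
Now minimize piece count subject to staying optimal: for each k, pieces[k] = 1 + min over i with p[i]+r[k−i]=r[k] of pieces[k−i].
pieces[7] = 1
pieces[8] = 2
pieces[9] = 2
pieces[10] = 3

3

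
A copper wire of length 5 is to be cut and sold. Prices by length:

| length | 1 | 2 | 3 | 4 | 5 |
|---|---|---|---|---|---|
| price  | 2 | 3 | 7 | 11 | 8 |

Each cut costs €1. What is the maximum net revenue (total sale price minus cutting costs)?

12

Consider every possible first cut. v[k] is the best of p[i]+v[k−i] over all sellable i≤k, charging 1 whenever i<k.
v[1] = 2
v[2] = max(2+2-1, 3+0) = 3
v[3] = max(2+3-1, 3+2-1, 7+0) = 7
v[4] = max(2+7-1, 3+3-1, 7+2-1, 11+0) = 11
v[5] = max(2+11-1, 3+7-1, 7+3-1, 11+2-1, 8+0) = 12
One optimal plan: pieces 4 + 1 (1 cut) → €13 − €1 = €12.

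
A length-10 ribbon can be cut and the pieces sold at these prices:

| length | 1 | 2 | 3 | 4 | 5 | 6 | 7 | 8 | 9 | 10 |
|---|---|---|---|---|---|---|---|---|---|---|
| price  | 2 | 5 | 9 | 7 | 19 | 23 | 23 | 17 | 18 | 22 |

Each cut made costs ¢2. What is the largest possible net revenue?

Build net[k] bottom-up: net[k] = max over allowed piece i of (p[i] + net[k−i]) − 2 per cut.
net[1] = 2
net[2] = max(2+2-2, 5+0) = 5
net[3] = max(2+5-2, 5+2-2, 9+0) = 9
net[4] = max(2+9-2, 5+5-2, 9+2-2, 7+0) = 9
net[5] = max(2+9-2, 5+9-2, 9+5-2, 7+2-2, 19+0) = 19
net[6] = max(2+19-2, 5+9-2, 9+9-2, 7+5-2, 19+2-2, 23+0) = 23
net[7] = max(2+23-2, 5+19-2, 9+9-2, …, 23+2-2, 23+0) = 23
net[8] = max(2+23-2, 5+23-2, 9+19-2, …, 23+2-2, 17+0) = 26
net[9] = max(2+26-2, 5+23-2, 9+23-2, …, 17+2-2, 18+0) = 30
net[10] = max(2+30-2, 5+26-2, 9+23-2, …, 18+2-2, 22+0) = 36
One optimal plan: pieces 5 + 5 (1 cut) → ¢38 − ¢2 = ¢36.

36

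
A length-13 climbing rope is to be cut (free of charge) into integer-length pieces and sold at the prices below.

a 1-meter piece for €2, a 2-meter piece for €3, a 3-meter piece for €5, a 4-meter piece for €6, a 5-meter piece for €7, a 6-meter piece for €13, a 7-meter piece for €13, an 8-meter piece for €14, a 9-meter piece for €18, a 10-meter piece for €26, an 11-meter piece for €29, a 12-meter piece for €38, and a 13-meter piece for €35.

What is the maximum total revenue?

Build R[k] bottom-up: R[k] = max over allowed piece i of (p[i] + R[k−i]).
R[1] = 2
R[2] = 4  (first piece 1, then R[1]=2)
R[3] = 6  (first piece 1, then R[2]=4)
R[4] = 8  (first piece 1, then R[3]=6)
R[5] = 10  (first piece 1, then R[4]=8)
R[6] = 13
R[7] = 15  (first piece 1, then R[6]=13)
R[8] = 17  (first piece 1, then R[7]=15)
R[9] = 19  (first piece 1, then R[8]=17)
R[10] = 26
R[11] = 29
R[12] = 38
R[13] = 40  (first piece 1, then R[12]=38)
One optimal cutting: 12 + 1 → €38 + €2 = €40.

40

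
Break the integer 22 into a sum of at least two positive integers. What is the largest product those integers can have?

Let m[k] be the best product for length k (with at least one cut). For each first piece i, the rest contributes max(k−i, m[k−i]).
m[2] = 1×max(1,0) = 1×1 = 1
m[3] = 1×max(2,1) = 1×2 = 2
m[4] = 2×max(2,1) = 2×2 = 4
m[5] = 2×max(3,2) = 2×3 = 6
m[6] = 3×max(3,2) = 3×3 = 9
m[7] = 2×max(5,6) = 2×6 = 12
m[8] = 2×max(6,9) = 2×9 = 18
m[9] = 3×max(6,9) = 3×9 = 27
m[10] = 2×max(8,18) = 2×18 = 36
m[11] = 2×max(9,27) = 2×27 = 54
m[12] = 3×max(9,27) = 3×27 = 81
m[13] = 2×max(11,54) = 2×54 = 108
m[14] = 2×max(12,81) = 2×81 = 162
m[15] = 3×max(12,81) = 3×81 = 243
m[16] = 2×max(14,162) = 2×162 = 324
m[17] = 2×max(15,243) = 2×243 = 486
m[18] = 3×max(15,243) = 3×243 = 729
m[19] = 2×max(17,486) = 2×486 = 972
m[20] = 2×max(18,729) = 2×729 = 1458
m[21] = 3×max(18,729) = 3×729 = 2187
m[22] = 2×max(20,1458) = 2×1458 = 2916
One optimal split: 3 + 3 + 3 + 3 + 3 + 3 + 2 + 2; product 3×3×3×3×3×3×2×2 = 2916.

2916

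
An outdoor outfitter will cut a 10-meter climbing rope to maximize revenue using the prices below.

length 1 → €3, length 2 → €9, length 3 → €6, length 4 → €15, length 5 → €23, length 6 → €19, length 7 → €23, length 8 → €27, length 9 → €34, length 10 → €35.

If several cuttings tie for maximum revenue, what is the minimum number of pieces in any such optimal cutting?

2

Build r[k] bottom-up: r[k] = max over allowed piece i of (p[i] + r[k−i]).
r[1] = 3
r[2] = max(3+3, 9+0) = 9
r[3] = max(3+9, 9+3, 6+0) = 12
r[4] = max(3+12, 9+9, 6+3, 15+0) = 18
r[5] = max(3+18, 9+12, 6+9, 15+3, 23+0) = 23
r[6] = max(3+23, 9+18, 6+12, 15+9, 23+3, 19+0) = 27
r[7] = max(3+27, 9+23, 6+18, …, 19+3, 23+0) = 32
r[8] = max(3+32, 9+27, 6+23, …, 23+3, 27+0) = 36
r[9] = max(3+36, 9+32, 6+27, …, 27+3, 34+0) = 41
r[10] = max(3+41, 9+36, 6+32, …, 34+3, 35+0) = 46
Maximum revenue is €46.
Now minimize piece count subject to staying optimal: for each k, pieces[k] = 1 + min over i with p[i]+r[k−i]=r[k] of pieces[k−i].
pieces[7] = 2
pieces[8] = 4
pieces[9] = 3
pieces[10] = 2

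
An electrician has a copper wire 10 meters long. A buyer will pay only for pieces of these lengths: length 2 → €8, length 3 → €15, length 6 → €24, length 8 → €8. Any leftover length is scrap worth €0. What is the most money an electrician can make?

46

Consider every possible first cut. f[k] is the best of p[i]+f[k−i] over all sellable i≤k.
f[1] = 0
f[2] = 8
f[3] = 15
f[4] = 16  (first piece 2, then f[2]=8)
f[5] = 23  (first piece 2, then f[3]=15)
f[6] = 30  (first piece 3, then f[3]=15)
f[7] = 31  (first piece 2, then f[5]=23)
f[8] = 38  (first piece 2, then f[6]=30)
f[9] = 45  (first piece 3, then f[6]=30)
f[10] = 46  (first piece 2, then f[8]=38)
One optimal cutting: 3 + 3 + 2 + 2 → €46.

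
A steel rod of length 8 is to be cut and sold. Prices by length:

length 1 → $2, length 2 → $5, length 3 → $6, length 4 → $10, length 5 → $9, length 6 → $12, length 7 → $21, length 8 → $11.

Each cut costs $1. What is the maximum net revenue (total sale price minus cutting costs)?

Let r[k] be the best obtainable value from length k. For each k, try every first piece i and keep the best of price[i] + r[k−i] minus the 1 cut fee when i<k.
r[1] = 2
r[2] = 5
r[3] = 6  (first piece 1, then r[2]=5)
r[4] = 10
r[5] = 11  (first piece 1, then r[4]=10)
r[6] = 14  (first piece 2, then r[4]=10)
r[7] = 21
r[8] = 22  (first piece 1, then r[7]=21)
One optimal plan: pieces 7 + 1 (1 cut) → $23 − $1 = $22.

22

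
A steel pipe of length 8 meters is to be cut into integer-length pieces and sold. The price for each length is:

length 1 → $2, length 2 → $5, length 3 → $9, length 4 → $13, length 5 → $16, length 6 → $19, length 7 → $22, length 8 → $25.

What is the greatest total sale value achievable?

26

Consider every possible first cut. R[k] is the best of p[i]+R[k−i] over all sellable i≤k.
R[1] = 2
R[2] = 5
R[3] = 9
R[4] = 13
R[5] = 16
R[6] = 19
R[7] = 22  (first piece 3, then R[4]=13)
R[8] = 26  (first piece 4, then R[4]=13)
One optimal cutting: 4 + 4 → $13 + $13 = $26.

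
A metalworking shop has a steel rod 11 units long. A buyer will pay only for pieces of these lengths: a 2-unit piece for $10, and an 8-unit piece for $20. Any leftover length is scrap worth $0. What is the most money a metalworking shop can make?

50

Let best[k] be the best obtainable value from length k. For each k, try every first piece i and keep the best of price[i] + best[k−i].
best[1] = 0
best[2] = 10
best[3] = 10
best[4] = 20  (first piece 2, then best[2]=10)
best[5] = 20
best[6] = 30  (first piece 2, then best[4]=20)
best[7] = 30
best[8] = 40  (first piece 2, then best[6]=30)
best[9] = 40
best[10] = 50  (first piece 2, then best[8]=40)
best[11] = 50
One optimal cutting: pieces 2 + 2 + 2 + 2 + 2 with 1 unit of scrap → $50.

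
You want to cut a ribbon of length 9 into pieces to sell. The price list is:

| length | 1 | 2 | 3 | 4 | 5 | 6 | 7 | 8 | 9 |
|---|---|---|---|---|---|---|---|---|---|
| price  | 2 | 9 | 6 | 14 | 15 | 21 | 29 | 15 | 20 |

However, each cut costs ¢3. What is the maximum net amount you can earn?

Let net[k] be the best obtainable value from length k. For each k, try every first piece i and keep the best of price[i] + net[k−i] minus the 3 cut fee when i<k.
net[1] = 2
net[2] = 9
net[3] = 8  (first piece 1, then net[2]=9)
net[4] = 15  (first piece 2, then net[2]=9)
net[5] = 15
net[6] = 21  (first piece 2, then net[4]=15)
net[7] = 29
net[8] = 28  (first piece 1, then net[7]=29)
net[9] = 35  (first piece 2, then net[7]=29)
One optimal plan: pieces 7 + 2 (1 cut) → ¢38 − ¢3 = ¢35.

35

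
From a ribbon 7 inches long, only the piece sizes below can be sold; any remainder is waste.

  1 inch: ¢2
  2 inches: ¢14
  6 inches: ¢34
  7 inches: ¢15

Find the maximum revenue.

44

Let best[k] be the best obtainable value from length k. For each k, try every first piece i and keep the best of price[i] + best[k−i].
best[1] = 2
best[2] = 14
best[3] = 16  (first piece 1, then best[2]=14)
best[4] = 28  (first piece 2, then best[2]=14)
best[5] = 30  (first piece 1, then best[4]=28)
best[6] = 42  (first piece 2, then best[4]=28)
best[7] = 44  (first piece 1, then best[6]=42)
One optimal cutting: 2 + 2 + 2 + 1 → ¢44.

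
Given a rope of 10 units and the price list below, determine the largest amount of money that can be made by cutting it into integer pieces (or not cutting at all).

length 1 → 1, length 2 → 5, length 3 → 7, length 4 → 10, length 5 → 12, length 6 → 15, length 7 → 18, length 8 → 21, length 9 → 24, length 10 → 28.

Consider every possible first cut. r[k] is the best of p[i]+r[k−i] over all sellable i≤k.
r[1] = 1
r[2] = 5
r[3] = 7
r[4] = 10  (first piece 2, then r[2]=5)
r[5] = 12  (first piece 2, then r[3]=7)
r[6] = 15  (first piece 2, then r[4]=10)
r[7] = 18
r[8] = 21
r[9] = 24
r[10] = 28
Best is to sell the whole 10-unit piece uncut for 28.

28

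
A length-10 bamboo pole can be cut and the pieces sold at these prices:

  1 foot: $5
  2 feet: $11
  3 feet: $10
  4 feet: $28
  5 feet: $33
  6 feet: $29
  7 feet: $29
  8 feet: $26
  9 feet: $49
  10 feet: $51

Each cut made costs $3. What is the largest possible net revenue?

63

Consider every possible first cut. net[k] is the best of p[i]+net[k−i] over all sellable i≤k, charging 3 whenever i<k.
net[1] = 5
net[2] = max(5+5-3, 11+0) = 11
net[3] = max(5+11-3, 11+5-3, 10+0) = 13
net[4] = max(5+13-3, 11+11-3, 10+5-3, 28+0) = 28
net[5] = max(5+28-3, 11+13-3, 10+11-3, 28+5-3, 33+0) = 33
net[6] = max(5+33-3, 11+28-3, 10+13-3, 28+11-3, 33+5-3, 29+0) = 36
net[7] = max(5+36-3, 11+33-3, 10+28-3, …, 29+5-3, 29+0) = 41
net[8] = max(5+41-3, 11+36-3, 10+33-3, …, 29+5-3, 26+0) = 53
net[9] = max(5+53-3, 11+41-3, 10+36-3, …, 26+5-3, 49+0) = 58
net[10] = max(5+58-3, 11+53-3, 10+41-3, …, 49+5-3, 51+0) = 63
One optimal plan: pieces 5 + 5 (1 cut) → $66 − $3 = $63.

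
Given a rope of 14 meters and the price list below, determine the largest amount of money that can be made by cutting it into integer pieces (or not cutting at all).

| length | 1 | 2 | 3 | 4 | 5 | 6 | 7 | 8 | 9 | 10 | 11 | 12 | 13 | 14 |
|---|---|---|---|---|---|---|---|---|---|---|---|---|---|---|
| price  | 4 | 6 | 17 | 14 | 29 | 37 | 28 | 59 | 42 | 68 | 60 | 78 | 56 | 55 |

96

Let best[k] be the best obtainable value from length k. For each k, try every first piece i and keep the best of price[i] + best[k−i].
best[1] = 4
best[2] = 8  (first piece 1, then best[1]=4)
best[3] = 17
best[4] = 21  (first piece 1, then best[3]=17)
best[5] = 29
best[6] = 37
best[7] = 41  (first piece 1, then best[6]=37)
best[8] = 59
best[9] = 63  (first piece 1, then best[8]=59)
best[10] = 68
best[11] = 76  (first piece 3, then best[8]=59)
best[12] = 80  (first piece 1, then best[11]=76)
best[13] = 88  (first piece 5, then best[8]=59)
best[14] = 96  (first piece 6, then best[8]=59)
One optimal cutting: 8 + 6 → €59 + €37 = €96.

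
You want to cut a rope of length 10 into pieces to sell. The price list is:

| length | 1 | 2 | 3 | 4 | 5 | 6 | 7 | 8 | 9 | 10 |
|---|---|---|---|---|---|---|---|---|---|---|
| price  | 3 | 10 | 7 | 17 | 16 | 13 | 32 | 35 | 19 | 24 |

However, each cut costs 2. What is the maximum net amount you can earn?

Consider every possible first cut. net[k] is the best of p[i]+net[k−i] over all sellable i≤k, charging 2 whenever i<k.
net[1] = 3
net[2] = max(3+3-2, 10+0) = 10
net[3] = max(3+10-2, 10+3-2, 7+0) = 11
net[4] = max(3+11-2, 10+10-2, 7+3-2, 17+0) = 18
net[5] = max(3+18-2, 10+11-2, 7+10-2, 17+3-2, 16+0) = 19
net[6] = max(3+19-2, 10+18-2, 7+11-2, 17+10-2, 16+3-2, 13+0) = 26
net[7] = max(3+26-2, 10+19-2, 7+18-2, …, 13+3-2, 32+0) = 32
net[8] = max(3+32-2, 10+26-2, 7+19-2, …, 32+3-2, 35+0) = 35
net[9] = max(3+35-2, 10+32-2, 7+26-2, …, 35+3-2, 19+0) = 40
net[10] = max(3+40-2, 10+35-2, 7+32-2, …, 19+3-2, 24+0) = 43
One optimal plan: pieces 8 + 2 (1 cut) → 45 − 2 = 43.

43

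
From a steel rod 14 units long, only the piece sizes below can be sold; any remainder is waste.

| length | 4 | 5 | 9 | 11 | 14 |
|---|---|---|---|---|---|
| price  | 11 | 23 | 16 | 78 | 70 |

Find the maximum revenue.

78

Consider every possible first cut. r[k] is the best of p[i]+r[k−i] over all sellable i≤k.
r[1] = 0
r[2] = 0
r[3] = 0
r[4] = 11
r[5] = max(11+0, 23+0) = 23
r[6] = max(11+0, 23+0) = 23
r[7] = max(11+0, 23+0) = 23
r[8] = max(11+11, 23+0) = 23
r[9] = max(11+23, 23+11, 16+0) = 34
r[10] = max(11+23, 23+23, 16+0) = 46
r[11] = max(11+23, 23+23, 16+0, 78+0) = 78
r[12] = max(11+23, 23+23, 16+0, 78+0) = 78
r[13] = max(11+34, 23+23, 16+11, 78+0) = 78
r[14] = max(11+46, 23+34, 16+23, 78+0, 70+0) = 78
One optimal cutting: pieces 11 with 3 units of scrap → $78.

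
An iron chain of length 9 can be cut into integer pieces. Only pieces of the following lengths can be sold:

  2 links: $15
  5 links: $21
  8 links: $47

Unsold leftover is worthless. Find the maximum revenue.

Build best[k] bottom-up: best[k] = max over allowed piece i of (p[i] + best[k−i]).
best[1] = 0
best[2] = 15
best[3] = 15
best[4] = 30  (first piece 2, then best[2]=15)
best[5] = 30
best[6] = 45  (first piece 2, then best[4]=30)
best[7] = 45
best[8] = 60  (first piece 2, then best[6]=45)
best[9] = 60
One optimal cutting: pieces 2 + 2 + 2 + 2 with 1 link of scrap → $60.

60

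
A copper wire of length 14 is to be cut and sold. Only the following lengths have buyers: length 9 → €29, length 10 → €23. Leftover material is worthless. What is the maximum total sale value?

29

Let f[k] be the best obtainable value from length k. For each k, try every first piece i and keep the best of price[i] + f[k−i].
f[1] = 0
f[2] = 0
f[3] = 0
f[4] = 0
f[5] = 0
f[6] = 0
f[7] = 0
f[8] = 0
f[9] = 29
f[10] = max(29+0, 23+0) = 29
f[11] = max(29+0, 23+0) = 29
f[12] = max(29+0, 23+0) = 29
f[13] = max(29+0, 23+0) = 29
f[14] = max(29+0, 23+0) = 29
One optimal cutting: pieces 9 with 5 meters of scrap → €29.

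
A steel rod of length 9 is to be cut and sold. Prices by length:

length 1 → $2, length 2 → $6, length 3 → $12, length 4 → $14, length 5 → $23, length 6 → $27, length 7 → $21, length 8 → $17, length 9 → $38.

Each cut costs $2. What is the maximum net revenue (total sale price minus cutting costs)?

Let r[k] be the best obtainable value from length k. For each k, try every first piece i and keep the best of price[i] + r[k−i] minus the 2 cut fee when i<k.
r[1] = 2
r[2] = 6
r[3] = 12
r[4] = 14
r[5] = 23
r[6] = 27
r[7] = 27  (first piece 1, then r[6]=27)
r[8] = 33  (first piece 3, then r[5]=23)
r[9] = 38
Best is to make no cuts and sell whole for $38.

38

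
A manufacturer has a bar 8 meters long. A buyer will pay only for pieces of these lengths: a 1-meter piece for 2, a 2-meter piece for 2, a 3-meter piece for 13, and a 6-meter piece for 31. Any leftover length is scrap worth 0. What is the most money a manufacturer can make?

Let f[k] be the best obtainable value from length k. For each k, try every first piece i and keep the best of price[i] + f[k−i].
f[1] = 2
f[2] = max(2+2, 2+0) = 4
f[3] = max(2+4, 2+2, 13+0) = 13
f[4] = max(2+13, 2+4, 13+2) = 15
f[5] = max(2+15, 2+13, 13+4) = 17
f[6] = max(2+17, 2+15, 13+13, 31+0) = 31
f[7] = max(2+31, 2+17, 13+15, 31+2) = 33
f[8] = max(2+33, 2+31, 13+17, 31+4) = 35
One optimal cutting: 6 + 1 + 1 → 35.

35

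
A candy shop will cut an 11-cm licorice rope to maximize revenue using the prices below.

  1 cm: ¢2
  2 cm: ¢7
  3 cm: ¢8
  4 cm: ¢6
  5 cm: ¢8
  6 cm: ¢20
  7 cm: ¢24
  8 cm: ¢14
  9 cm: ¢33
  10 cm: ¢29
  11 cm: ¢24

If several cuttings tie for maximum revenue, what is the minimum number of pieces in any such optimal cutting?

2

Consider every possible first cut. r[k] is the best of p[i]+r[k−i] over all sellable i≤k.
r[1] = 2
r[2] = 7
r[3] = 9  (first piece 1, then r[2]=7)
r[4] = 14  (first piece 2, then r[2]=7)
r[5] = 16  (first piece 1, then r[4]=14)
r[6] = 21  (first piece 2, then r[4]=14)
r[7] = 24
r[8] = 28  (first piece 2, then r[6]=21)
r[9] = 33
r[10] = 35  (first piece 1, then r[9]=33)
r[11] = 40  (first piece 2, then r[9]=33)
Maximum revenue is ¢40.
Now minimize piece count subject to staying optimal: for each k, pieces[k] = 1 + min over i with p[i]+r[k−i]=r[k] of pieces[k−i].
pieces[8] = 4
pieces[9] = 1
pieces[10] = 2
pieces[11] = 2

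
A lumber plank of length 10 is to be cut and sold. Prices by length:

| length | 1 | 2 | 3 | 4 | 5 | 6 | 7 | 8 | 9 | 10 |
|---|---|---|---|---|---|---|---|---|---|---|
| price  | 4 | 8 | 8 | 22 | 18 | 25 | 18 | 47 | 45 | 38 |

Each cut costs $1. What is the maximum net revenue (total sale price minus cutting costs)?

Consider every possible first cut. net[k] is the best of p[i]+net[k−i] over all sellable i≤k, charging 1 whenever i<k.
net[1] = 4
net[2] = 8
net[3] = 11  (first piece 1, then net[2]=8)
net[4] = 22
net[5] = 25  (first piece 1, then net[4]=22)
net[6] = 29  (first piece 2, then net[4]=22)
net[7] = 32  (first piece 1, then net[6]=29)
net[8] = 47
net[9] = 50  (first piece 1, then net[8]=47)
net[10] = 54  (first piece 2, then net[8]=47)
One optimal plan: pieces 8 + 2 (1 cut) → $55 − $1 = $54.

54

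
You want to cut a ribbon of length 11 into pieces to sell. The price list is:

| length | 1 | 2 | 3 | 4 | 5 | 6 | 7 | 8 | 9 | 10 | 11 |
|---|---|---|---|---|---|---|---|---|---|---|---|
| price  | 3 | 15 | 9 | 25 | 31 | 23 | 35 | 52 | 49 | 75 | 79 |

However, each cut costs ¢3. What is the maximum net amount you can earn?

Let r[k] be the best obtainable value from length k. For each k, try every first piece i and keep the best of price[i] + r[k−i] minus the 3 cut fee when i<k.
r[1] = 3
r[2] = 15
r[3] = 15  (first piece 1, then r[2]=15)
r[4] = 27  (first piece 2, then r[2]=15)
r[5] = 31
r[6] = 39  (first piece 2, then r[4]=27)
r[7] = 43  (first piece 2, then r[5]=31)
r[8] = 52
r[9] = 55  (first piece 2, then r[7]=43)
r[10] = 75
r[11] = 79
Best is to make no cuts and sell whole for ¢79.

79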